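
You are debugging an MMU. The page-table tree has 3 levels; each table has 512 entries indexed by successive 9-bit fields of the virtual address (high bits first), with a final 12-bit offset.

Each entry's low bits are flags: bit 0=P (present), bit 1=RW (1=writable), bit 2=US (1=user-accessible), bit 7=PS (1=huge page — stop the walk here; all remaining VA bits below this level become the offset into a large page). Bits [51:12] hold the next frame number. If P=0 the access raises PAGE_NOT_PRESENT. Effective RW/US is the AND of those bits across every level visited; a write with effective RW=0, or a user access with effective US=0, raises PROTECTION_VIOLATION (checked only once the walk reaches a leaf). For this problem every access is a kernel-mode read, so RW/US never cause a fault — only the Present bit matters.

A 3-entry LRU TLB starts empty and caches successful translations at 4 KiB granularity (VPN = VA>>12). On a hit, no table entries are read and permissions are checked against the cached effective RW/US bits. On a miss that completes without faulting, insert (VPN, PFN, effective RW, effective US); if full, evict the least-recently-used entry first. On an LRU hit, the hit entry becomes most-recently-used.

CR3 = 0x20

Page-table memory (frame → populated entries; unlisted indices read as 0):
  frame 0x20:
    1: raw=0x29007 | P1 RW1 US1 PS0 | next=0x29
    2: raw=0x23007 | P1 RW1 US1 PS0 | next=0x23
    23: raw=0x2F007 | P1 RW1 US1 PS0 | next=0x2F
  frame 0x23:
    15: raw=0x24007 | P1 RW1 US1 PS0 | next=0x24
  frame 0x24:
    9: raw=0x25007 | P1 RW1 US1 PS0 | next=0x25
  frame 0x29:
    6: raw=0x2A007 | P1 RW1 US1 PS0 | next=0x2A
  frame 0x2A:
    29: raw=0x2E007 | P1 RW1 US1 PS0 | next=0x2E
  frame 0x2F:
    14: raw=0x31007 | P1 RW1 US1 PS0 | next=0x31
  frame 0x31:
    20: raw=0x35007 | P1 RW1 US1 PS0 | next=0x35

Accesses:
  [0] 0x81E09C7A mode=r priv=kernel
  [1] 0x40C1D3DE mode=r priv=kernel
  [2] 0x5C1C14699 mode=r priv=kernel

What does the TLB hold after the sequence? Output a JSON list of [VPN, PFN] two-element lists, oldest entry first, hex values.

Trace:
#0 VA=0x81E09C7A (r,kernel):
  lvl0: tbl 0x20, slot 2 ⇒ 0x23007 (P1/RW1/US1/PS0)
  lvl1: tbl 0x23, slot 15 ⇒ 0x24007 (P1/RW1/US1/PS0)
  lvl2: tbl 0x24, slot 9 ⇒ 0x25007 (P1/RW1/US1/PS0)
  ✓ 0x25C7A  — 3 lookups
#1 VA=0x40C1D3DE (r,kernel):
  lvl0: tbl 0x20, slot 1 ⇒ 0x29007 (P1/RW1/US1/PS0)
  lvl1: tbl 0x29, slot 6 ⇒ 0x2A007 (P1/RW1/US1/PS0)
  lvl2: tbl 0x2A, slot 29 ⇒ 0x2E007 (P1/RW1/US1/PS0)
  ✓ 0x2E3DE  — 3 lookups
#2 VA=0x5C1C14699 (r,kernel):
  lvl0: tbl 0x20, slot 23 ⇒ 0x2F007 (P1/RW1/US1/PS0)
  lvl1: tbl 0x2F, slot 14 ⇒ 0x31007 (P1/RW1/US1/PS0)
  lvl2: tbl 0x31, slot 20 ⇒ 0x35007 (P1/RW1/US1/PS0)
  ✓ 0x35699  — 3 lookups

TLB: [["0x81E09", "0x25"], ["0x40C1D", "0x2E"], ["0x5C1C14", "0x35"]]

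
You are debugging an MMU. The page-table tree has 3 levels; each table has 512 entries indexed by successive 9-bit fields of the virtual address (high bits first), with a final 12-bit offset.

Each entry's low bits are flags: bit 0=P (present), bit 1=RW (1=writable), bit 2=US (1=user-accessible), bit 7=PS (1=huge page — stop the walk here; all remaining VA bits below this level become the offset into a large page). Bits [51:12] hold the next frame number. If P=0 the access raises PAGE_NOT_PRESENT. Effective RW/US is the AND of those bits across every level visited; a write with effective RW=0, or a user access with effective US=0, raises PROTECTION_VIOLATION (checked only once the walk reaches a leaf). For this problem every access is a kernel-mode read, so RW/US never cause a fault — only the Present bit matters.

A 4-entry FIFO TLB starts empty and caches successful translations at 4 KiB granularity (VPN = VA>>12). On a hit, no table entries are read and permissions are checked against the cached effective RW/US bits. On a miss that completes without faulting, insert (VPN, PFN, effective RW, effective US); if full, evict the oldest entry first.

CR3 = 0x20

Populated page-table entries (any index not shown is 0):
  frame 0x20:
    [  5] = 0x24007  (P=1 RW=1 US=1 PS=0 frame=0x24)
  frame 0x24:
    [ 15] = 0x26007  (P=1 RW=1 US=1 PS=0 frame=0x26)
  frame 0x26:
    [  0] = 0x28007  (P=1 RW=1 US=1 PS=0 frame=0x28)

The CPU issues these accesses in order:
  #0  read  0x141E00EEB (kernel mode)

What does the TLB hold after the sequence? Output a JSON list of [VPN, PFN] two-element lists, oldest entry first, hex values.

Walk each access:
#0 VA=0x141E00EEB (r,kernel):
  lvl0: tbl 0x20, slot 5 ⇒ 0x24007 (P1/RW1/US1/PS0)
  lvl1: tbl 0x24, slot 15 ⇒ 0x26007 (P1/RW1/US1/PS0)
  lvl2: tbl 0x26, slot 0 ⇒ 0x28007 (P1/RW1/US1/PS0)
  ✓ 0x28EEB  — 3 lookups

TLB: [["0x141E00", "0x28"]]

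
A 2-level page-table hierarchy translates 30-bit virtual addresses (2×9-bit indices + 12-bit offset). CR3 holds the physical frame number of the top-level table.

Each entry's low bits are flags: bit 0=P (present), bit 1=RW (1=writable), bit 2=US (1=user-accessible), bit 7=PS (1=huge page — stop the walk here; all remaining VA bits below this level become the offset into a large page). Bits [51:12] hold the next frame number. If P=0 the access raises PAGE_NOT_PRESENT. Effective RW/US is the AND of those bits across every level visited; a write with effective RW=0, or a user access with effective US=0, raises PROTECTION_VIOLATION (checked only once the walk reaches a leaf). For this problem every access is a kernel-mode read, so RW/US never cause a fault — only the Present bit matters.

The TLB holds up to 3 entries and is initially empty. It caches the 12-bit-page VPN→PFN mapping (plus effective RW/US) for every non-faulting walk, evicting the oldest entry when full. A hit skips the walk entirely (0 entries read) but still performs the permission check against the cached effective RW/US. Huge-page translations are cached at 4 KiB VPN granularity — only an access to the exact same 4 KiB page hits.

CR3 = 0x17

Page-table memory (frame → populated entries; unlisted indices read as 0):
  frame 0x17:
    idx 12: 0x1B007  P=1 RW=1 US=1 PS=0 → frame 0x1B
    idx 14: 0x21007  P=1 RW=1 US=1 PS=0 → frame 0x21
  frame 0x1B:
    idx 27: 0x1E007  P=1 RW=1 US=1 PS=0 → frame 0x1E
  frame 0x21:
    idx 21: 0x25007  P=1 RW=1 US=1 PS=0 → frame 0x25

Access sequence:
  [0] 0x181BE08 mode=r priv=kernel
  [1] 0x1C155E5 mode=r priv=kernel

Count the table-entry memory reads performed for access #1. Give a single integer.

Trace:
#0 VA=0x181BE08 (r,kernel):
  L0 @0x17[12] → 0x1B007  P=1,RW=1,US=1,PS=0
  L1 @0x1B[27] → 0x1E007  P=1,RW=1,US=1,PS=0
  ✓ 0x1EE08  — 2 lookups
#1 VA=0x1C155E5 (r,kernel):
  L0 @0x17[14] → 0x21007  P=1,RW=1,US=1,PS=0
  L1 @0x21[21] → 0x25007  P=1,RW=1,US=1,PS=0
  ✓ 0x255E5  — 2 lookups

Entries read for #1: 2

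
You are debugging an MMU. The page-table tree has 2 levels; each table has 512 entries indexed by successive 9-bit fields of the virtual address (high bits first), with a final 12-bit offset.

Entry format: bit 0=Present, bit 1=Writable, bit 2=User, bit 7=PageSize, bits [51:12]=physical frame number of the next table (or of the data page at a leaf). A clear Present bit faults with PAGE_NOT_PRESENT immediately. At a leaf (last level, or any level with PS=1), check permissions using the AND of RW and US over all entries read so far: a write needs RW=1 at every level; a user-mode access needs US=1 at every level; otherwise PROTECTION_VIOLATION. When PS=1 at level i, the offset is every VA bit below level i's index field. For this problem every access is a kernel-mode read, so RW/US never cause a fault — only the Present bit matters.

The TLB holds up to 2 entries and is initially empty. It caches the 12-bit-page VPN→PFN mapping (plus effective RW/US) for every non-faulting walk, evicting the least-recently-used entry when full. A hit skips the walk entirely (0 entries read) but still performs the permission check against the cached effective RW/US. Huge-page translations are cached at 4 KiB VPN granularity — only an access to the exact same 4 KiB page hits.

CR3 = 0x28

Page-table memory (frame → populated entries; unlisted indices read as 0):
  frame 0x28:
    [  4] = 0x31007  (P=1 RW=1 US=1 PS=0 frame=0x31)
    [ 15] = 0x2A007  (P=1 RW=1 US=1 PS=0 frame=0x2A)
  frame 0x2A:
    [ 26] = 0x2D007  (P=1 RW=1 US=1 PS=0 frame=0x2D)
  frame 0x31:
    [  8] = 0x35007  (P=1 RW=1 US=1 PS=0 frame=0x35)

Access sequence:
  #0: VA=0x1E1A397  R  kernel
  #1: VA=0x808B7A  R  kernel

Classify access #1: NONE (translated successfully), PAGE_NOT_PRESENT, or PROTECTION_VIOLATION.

Walk each access:
#0 VA=0x1E1A397 (r,kernel):
  [0] read 0x28 idx=15: raw=0x2A007 flags P=1 W=1 U=1 S=0
  [1] read 0x2A idx=26: raw=0x2D007 flags P=1 W=1 U=1 S=0
  → PA=0x2D397  (2 entries read)
#1 VA=0x808B7A (r,kernel):
  [0] read 0x28 idx=4: raw=0x31007 flags P=1 W=1 U=1 S=0
  [1] read 0x31 idx=8: raw=0x35007 flags P=1 W=1 U=1 S=0
  → PA=0x35B7A  (2 entries read)

Access #1 fault: NONE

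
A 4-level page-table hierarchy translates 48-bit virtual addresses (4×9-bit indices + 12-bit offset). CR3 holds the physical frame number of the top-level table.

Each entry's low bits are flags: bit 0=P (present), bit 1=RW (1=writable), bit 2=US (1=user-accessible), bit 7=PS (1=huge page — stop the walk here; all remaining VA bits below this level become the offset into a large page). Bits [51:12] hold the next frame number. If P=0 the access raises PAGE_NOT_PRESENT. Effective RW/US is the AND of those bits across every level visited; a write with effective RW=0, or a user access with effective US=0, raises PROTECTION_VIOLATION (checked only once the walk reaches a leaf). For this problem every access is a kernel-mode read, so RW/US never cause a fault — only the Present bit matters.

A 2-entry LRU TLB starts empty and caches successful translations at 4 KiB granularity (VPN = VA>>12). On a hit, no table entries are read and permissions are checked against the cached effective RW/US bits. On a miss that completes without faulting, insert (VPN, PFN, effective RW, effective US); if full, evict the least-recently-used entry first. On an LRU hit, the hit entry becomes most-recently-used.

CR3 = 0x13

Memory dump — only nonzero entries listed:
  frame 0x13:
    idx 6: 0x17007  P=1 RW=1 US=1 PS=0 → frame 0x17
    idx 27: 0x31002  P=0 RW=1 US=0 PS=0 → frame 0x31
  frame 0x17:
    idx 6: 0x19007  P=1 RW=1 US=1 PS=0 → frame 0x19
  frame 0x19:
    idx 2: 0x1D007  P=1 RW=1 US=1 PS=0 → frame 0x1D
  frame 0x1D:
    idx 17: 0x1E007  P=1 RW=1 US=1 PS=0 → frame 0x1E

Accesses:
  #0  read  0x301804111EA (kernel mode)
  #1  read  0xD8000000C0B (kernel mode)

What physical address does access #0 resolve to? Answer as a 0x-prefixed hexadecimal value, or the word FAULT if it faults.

Walk each access:
#0 VA=0x301804111EA (r,kernel):
  lvl0: tbl 0x13, slot 6 ⇒ 0x17007 (P1/RW1/US1/PS0)
  lvl1: tbl 0x17, slot 6 ⇒ 0x19007 (P1/RW1/US1/PS0)
  lvl2: tbl 0x19, slot 2 ⇒ 0x1D007 (P1/RW1/US1/PS0)
  lvl3: tbl 0x1D, slot 17 ⇒ 0x1E007 (P1/RW1/US1/PS0)
  ✓ 0x1E1EA  — 4 lookups
#1 VA=0xD8000000C0B (r,kernel):
  lvl0: tbl 0x13, slot 27 ⇒ 0x31002 (P0/RW1/US0/PS0)
  → PAGE_NOT_PRESENT  (1 entries read)

Access #0 PA: 0x1E1EA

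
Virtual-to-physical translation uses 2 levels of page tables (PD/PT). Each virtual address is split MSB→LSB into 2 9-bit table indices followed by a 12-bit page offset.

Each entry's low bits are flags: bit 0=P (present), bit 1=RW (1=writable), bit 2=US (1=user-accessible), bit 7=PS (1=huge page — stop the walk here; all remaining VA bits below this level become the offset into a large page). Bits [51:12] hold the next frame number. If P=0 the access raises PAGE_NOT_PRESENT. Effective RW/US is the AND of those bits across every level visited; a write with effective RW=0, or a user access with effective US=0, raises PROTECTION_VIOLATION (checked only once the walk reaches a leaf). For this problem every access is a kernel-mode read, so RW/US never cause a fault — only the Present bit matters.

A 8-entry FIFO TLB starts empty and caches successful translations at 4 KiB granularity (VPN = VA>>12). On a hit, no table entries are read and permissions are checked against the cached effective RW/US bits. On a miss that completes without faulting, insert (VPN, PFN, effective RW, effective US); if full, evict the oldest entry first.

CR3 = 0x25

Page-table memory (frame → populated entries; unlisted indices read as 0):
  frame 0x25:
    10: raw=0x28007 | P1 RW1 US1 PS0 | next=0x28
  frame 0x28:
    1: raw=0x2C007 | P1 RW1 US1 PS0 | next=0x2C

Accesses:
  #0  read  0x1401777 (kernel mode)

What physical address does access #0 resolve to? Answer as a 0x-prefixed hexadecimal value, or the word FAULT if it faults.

Per-access translation:
#0 VA=0x1401777 (r,kernel):
  L0: frame=0x25 idx=10 entry=0x28007 [P=1 RW=1 US=1 PS=0]
  L1: frame=0x28 idx=1 entry=0x2C007 [P=1 RW=1 US=1 PS=0]
  ⇒ phys 0x2C777  [2 reads]

Access #0 PA: 0x2C777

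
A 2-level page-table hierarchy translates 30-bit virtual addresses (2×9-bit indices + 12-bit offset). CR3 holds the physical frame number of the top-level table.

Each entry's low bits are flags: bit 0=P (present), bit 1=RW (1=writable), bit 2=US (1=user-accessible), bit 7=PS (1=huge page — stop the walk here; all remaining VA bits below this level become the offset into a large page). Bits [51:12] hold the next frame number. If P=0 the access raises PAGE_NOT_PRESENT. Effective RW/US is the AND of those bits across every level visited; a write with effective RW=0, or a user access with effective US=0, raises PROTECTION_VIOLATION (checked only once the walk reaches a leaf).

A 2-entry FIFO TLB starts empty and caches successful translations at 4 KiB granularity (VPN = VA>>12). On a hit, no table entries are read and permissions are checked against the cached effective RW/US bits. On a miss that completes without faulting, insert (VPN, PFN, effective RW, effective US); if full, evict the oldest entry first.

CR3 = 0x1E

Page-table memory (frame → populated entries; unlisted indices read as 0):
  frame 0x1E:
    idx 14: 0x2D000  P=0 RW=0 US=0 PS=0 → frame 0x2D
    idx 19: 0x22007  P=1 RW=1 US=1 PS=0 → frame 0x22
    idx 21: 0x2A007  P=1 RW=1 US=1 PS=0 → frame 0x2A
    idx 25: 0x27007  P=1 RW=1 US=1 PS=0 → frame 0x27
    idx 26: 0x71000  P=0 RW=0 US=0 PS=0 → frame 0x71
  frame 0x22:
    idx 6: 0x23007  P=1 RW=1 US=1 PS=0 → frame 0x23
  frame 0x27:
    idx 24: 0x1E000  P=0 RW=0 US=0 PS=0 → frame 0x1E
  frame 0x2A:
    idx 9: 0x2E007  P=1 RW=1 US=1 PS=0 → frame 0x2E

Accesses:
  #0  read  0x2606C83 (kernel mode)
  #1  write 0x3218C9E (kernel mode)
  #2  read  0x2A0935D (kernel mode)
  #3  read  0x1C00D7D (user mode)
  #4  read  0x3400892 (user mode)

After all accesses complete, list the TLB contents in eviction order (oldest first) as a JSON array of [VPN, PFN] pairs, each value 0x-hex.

Per-access translation:
#0 VA=0x2606C83 (r,kernel):
  lvl0: tbl 0x1E, slot 19 ⇒ 0x22007 (P1/RW1/US1/PS0)
  lvl1: tbl 0x22, slot 6 ⇒ 0x23007 (P1/RW1/US1/PS0)
  → PA=0x23C83  (2 entries read)
#1 VA=0x3218C9E (w,kernel):
  lvl0: tbl 0x1E, slot 25 ⇒ 0x27007 (P1/RW1/US1/PS0)
  lvl1: tbl 0x27, slot 24 ⇒ 0x1E000 (P0/RW0/US0/PS0)
  ⇒ fault: PAGE_NOT_PRESENT  — 2 lookups
#2 VA=0x2A0935D (r,kernel):
  lvl0: tbl 0x1E, slot 21 ⇒ 0x2A007 (P1/RW1/US1/PS0)
  lvl1: tbl 0x2A, slot 9 ⇒ 0x2E007 (P1/RW1/US1/PS0)
  → PA=0x2E35D  (2 entries read)
#3 VA=0x1C00D7D (r,user):
  lvl0: tbl 0x1E, slot 14 ⇒ 0x2D000 (P0/RW0/US0/PS0)
  ⇒ fault: PAGE_NOT_PRESENT  — 1 lookups
#4 VA=0x3400892 (r,user):
  lvl0: tbl 0x1E, slot 26 ⇒ 0x71000 (P0/RW0/US0/PS0)
  ⇒ fault: PAGE_NOT_PRESENT  — 1 lookups

TLB: [["0x2606", "0x23"], ["0x2A09", "0x2E"]]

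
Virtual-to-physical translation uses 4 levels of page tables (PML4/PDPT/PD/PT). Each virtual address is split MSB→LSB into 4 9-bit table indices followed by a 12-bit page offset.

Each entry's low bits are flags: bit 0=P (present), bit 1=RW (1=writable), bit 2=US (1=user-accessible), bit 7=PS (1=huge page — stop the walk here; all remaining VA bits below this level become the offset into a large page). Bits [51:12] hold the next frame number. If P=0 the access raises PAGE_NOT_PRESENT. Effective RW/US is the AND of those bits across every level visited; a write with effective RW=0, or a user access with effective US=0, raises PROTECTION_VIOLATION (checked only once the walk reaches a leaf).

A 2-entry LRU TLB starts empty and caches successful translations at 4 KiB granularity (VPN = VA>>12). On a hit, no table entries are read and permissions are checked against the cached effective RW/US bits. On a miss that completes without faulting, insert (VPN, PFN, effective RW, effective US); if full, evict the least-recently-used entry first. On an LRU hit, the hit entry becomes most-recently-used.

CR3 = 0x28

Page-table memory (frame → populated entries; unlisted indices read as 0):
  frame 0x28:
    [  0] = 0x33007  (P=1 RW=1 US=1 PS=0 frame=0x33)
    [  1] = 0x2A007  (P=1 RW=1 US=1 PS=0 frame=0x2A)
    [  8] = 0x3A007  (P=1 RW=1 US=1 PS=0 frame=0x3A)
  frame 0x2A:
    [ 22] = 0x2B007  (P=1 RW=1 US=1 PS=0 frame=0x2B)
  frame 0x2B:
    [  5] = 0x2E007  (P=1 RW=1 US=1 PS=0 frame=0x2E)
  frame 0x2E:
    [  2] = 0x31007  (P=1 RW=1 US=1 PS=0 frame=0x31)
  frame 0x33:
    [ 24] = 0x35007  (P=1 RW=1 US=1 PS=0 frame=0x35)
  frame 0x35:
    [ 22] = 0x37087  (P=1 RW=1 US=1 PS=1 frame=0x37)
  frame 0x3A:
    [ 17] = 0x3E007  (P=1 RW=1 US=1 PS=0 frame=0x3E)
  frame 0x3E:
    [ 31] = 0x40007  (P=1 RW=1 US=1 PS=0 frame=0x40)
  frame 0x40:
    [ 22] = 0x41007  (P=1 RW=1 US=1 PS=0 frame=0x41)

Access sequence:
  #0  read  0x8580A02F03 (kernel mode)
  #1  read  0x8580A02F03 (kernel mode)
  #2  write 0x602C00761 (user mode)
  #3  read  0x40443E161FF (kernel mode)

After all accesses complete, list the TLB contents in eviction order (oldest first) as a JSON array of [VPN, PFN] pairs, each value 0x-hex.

Walk each access:
#0 VA=0x8580A02F03 (r,kernel):
  L0: frame=0x28 idx=1 entry=0x2A007 [P=1 RW=1 US=1 PS=0]
  L1: frame=0x2A idx=22 entry=0x2B007 [P=1 RW=1 US=1 PS=0]
  L2: frame=0x2B idx=5 entry=0x2E007 [P=1 RW=1 US=1 PS=0]
  L3: frame=0x2E idx=2 entry=0x31007 [P=1 RW=1 US=1 PS=0]
  ⇒ phys 0x31F03  [4 reads]
#1 VA=0x8580A02F03 (r,kernel):
  TLB hit vpn=0x8580A02 → PA=0x31F03
#2 VA=0x602C00761 (w,user):
  L0: frame=0x28 idx=0 entry=0x33007 [P=1 RW=1 US=1 PS=0]
  L1: frame=0x33 idx=24 entry=0x35007 [P=1 RW=1 US=1 PS=0]
  L2: frame=0x35 idx=22 entry=0x37087 [P=1 RW=1 US=1 PS=1]
  ⇒ phys 0x37761 (huge @L2)  [3 reads]
#3 VA=0x40443E161FF (r,kernel):
  L0: frame=0x28 idx=8 entry=0x3A007 [P=1 RW=1 US=1 PS=0]
  L1: frame=0x3A idx=17 entry=0x3E007 [P=1 RW=1 US=1 PS=0]
  L2: frame=0x3E idx=31 entry=0x40007 [P=1 RW=1 US=1 PS=0]
  L3: frame=0x40 idx=22 entry=0x41007 [P=1 RW=1 US=1 PS=0]
  ⇒ phys 0x411FF  [4 reads]

TLB: [["0x602C00", "0x37"], ["0x40443E16", "0x41"]]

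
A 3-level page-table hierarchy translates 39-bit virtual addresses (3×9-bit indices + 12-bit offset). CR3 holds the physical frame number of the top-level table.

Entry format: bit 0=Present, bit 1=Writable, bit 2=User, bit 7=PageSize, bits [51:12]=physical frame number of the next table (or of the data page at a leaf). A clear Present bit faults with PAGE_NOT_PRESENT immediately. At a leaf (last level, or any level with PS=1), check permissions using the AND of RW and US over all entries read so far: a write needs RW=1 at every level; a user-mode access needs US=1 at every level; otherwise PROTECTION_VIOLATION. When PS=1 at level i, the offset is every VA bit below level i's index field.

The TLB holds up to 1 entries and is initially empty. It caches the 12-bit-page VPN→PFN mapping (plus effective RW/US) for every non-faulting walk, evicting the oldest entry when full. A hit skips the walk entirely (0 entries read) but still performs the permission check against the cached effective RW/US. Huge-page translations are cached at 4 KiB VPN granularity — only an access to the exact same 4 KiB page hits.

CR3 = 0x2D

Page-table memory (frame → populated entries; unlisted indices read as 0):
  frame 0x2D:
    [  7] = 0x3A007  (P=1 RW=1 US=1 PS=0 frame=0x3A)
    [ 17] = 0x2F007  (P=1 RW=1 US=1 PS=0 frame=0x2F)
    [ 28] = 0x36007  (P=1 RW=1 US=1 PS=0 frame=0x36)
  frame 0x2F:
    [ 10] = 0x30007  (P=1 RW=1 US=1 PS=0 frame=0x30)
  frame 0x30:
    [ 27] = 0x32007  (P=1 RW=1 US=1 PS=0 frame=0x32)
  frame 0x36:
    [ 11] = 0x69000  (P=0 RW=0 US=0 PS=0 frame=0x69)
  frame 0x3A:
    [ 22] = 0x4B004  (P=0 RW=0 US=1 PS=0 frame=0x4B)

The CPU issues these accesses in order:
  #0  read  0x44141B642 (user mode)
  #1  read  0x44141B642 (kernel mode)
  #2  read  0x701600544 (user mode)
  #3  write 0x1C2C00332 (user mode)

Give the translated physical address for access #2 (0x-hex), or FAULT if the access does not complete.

Walk each access:
#0 VA=0x44141B642 (r,user):
  lvl0: tbl 0x2D, slot 17 ⇒ 0x2F007 (P1/RW1/US1/PS0)
  lvl1: tbl 0x2F, slot 10 ⇒ 0x30007 (P1/RW1/US1/PS0)
  lvl2: tbl 0x30, slot 27 ⇒ 0x32007 (P1/RW1/US1/PS0)
  ✓ 0x32642  — 3 lookups
#1 VA=0x44141B642 (r,kernel):
  TLB hit vpn=0x44141B → PA=0x32642
#2 VA=0x701600544 (r,user):
  lvl0: tbl 0x2D, slot 28 ⇒ 0x36007 (P1/RW1/US1/PS0)
  lvl1: tbl 0x36, slot 11 ⇒ 0x69000 (P0/RW0/US0/PS0)
  → PAGE_NOT_PRESENT  (2 entries read)
#3 VA=0x1C2C00332 (w,user):
  lvl0: tbl 0x2D, slot 7 ⇒ 0x3A007 (P1/RW1/US1/PS0)
  lvl1: tbl 0x3A, slot 22 ⇒ 0x4B004 (P0/RW0/US1/PS0)
  → PAGE_NOT_PRESENT  (2 entries read)

Access #2 PA: FAULT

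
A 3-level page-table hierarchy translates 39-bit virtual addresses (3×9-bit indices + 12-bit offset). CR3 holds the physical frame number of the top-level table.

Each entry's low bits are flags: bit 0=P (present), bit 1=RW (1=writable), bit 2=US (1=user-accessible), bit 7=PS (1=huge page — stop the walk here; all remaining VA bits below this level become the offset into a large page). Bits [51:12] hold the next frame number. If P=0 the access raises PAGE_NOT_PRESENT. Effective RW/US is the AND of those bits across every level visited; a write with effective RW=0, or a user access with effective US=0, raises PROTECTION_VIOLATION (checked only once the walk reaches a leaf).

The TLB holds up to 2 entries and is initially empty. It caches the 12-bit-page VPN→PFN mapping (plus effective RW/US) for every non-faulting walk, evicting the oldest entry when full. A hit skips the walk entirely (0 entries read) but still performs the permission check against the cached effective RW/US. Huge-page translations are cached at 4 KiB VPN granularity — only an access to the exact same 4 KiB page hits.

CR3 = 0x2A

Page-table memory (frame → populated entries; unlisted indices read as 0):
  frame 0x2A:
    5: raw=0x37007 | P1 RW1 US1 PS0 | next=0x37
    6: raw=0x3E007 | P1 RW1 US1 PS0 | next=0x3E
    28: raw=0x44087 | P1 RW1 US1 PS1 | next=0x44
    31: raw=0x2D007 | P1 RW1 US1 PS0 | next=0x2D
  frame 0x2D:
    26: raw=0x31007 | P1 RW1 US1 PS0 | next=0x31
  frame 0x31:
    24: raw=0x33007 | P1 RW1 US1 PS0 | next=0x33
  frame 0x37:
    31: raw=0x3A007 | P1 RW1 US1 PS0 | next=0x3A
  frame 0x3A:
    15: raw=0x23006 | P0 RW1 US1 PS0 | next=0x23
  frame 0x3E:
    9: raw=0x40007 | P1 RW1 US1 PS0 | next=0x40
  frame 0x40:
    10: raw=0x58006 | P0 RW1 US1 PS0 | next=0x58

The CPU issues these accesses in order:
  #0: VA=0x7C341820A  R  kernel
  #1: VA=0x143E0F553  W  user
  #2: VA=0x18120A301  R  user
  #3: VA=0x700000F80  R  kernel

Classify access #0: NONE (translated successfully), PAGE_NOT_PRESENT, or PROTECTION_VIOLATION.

Walk each access:
#0 VA=0x7C341820A (r,kernel):
  [0] read 0x2A idx=31: raw=0x2D007 flags P=1 W=1 U=1 S=0
  [1] read 0x2D idx=26: raw=0x31007 flags P=1 W=1 U=1 S=0
  [2] read 0x31 idx=24: raw=0x33007 flags P=1 W=1 U=1 S=0
  → PA=0x3320A  (3 entries read)
#1 VA=0x143E0F553 (w,user):
  [0] read 0x2A idx=5: raw=0x37007 flags P=1 W=1 U=1 S=0
  [1] read 0x37 idx=31: raw=0x3A007 flags P=1 W=1 U=1 S=0
  [2] read 0x3A idx=15: raw=0x23006 flags P=0 W=1 U=1 S=0
  ✗ PAGE_NOT_PRESENT  [3 reads]
#2 VA=0x18120A301 (r,user):
  [0] read 0x2A idx=6: raw=0x3E007 flags P=1 W=1 U=1 S=0
  [1] read 0x3E idx=9: raw=0x40007 flags P=1 W=1 U=1 S=0
  [2] read 0x40 idx=10: raw=0x58006 flags P=0 W=1 U=1 S=0
  ✗ PAGE_NOT_PRESENT  [3 reads]
#3 VA=0x700000F80 (r,kernel):
  [0] read 0x2A idx=28: raw=0x44087 flags P=1 W=1 U=1 S=1
  → PA=0x44F80 (huge @L0)  (1 entries read)

Access #0 fault: NONE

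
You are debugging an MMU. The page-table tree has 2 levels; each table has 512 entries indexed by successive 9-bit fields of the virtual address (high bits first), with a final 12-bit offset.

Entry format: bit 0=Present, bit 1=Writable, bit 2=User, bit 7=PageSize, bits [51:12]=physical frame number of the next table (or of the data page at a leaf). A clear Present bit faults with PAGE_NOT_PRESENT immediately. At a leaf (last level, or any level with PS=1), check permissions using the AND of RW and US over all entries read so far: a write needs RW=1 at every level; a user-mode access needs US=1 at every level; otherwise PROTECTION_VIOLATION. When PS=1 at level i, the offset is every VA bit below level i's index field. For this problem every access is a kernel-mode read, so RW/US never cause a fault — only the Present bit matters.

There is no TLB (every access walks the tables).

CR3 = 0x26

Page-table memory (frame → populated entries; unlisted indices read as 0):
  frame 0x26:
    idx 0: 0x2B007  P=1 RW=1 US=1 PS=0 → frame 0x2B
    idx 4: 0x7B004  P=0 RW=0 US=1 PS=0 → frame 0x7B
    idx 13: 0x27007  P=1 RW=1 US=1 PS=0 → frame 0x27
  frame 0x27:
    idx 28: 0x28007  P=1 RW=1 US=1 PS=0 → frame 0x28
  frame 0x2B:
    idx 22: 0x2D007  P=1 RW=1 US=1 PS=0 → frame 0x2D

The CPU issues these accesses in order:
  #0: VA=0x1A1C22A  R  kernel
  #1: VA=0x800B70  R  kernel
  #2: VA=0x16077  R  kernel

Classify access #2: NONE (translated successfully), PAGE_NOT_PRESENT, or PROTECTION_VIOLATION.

Trace:
#0 VA=0x1A1C22A (r,kernel):
  lvl0: tbl 0x26, slot 13 ⇒ 0x27007 (P1/RW1/US1/PS0)
  lvl1: tbl 0x27, slot 28 ⇒ 0x28007 (P1/RW1/US1/PS0)
  ✓ 0x2822A  — 2 lookups
#1 VA=0x800B70 (r,kernel):
  lvl0: tbl 0x26, slot 4 ⇒ 0x7B004 (P0/RW0/US1/PS0)
  ✗ PAGE_NOT_PRESENT  [1 reads]
#2 VA=0x16077 (r,kernel):
  lvl0: tbl 0x26, slot 0 ⇒ 0x2B007 (P1/RW1/US1/PS0)
  lvl1: tbl 0x2B, slot 22 ⇒ 0x2D007 (P1/RW1/US1/PS0)
  ✓ 0x2D077  — 2 lookups

Access #2 fault: NONE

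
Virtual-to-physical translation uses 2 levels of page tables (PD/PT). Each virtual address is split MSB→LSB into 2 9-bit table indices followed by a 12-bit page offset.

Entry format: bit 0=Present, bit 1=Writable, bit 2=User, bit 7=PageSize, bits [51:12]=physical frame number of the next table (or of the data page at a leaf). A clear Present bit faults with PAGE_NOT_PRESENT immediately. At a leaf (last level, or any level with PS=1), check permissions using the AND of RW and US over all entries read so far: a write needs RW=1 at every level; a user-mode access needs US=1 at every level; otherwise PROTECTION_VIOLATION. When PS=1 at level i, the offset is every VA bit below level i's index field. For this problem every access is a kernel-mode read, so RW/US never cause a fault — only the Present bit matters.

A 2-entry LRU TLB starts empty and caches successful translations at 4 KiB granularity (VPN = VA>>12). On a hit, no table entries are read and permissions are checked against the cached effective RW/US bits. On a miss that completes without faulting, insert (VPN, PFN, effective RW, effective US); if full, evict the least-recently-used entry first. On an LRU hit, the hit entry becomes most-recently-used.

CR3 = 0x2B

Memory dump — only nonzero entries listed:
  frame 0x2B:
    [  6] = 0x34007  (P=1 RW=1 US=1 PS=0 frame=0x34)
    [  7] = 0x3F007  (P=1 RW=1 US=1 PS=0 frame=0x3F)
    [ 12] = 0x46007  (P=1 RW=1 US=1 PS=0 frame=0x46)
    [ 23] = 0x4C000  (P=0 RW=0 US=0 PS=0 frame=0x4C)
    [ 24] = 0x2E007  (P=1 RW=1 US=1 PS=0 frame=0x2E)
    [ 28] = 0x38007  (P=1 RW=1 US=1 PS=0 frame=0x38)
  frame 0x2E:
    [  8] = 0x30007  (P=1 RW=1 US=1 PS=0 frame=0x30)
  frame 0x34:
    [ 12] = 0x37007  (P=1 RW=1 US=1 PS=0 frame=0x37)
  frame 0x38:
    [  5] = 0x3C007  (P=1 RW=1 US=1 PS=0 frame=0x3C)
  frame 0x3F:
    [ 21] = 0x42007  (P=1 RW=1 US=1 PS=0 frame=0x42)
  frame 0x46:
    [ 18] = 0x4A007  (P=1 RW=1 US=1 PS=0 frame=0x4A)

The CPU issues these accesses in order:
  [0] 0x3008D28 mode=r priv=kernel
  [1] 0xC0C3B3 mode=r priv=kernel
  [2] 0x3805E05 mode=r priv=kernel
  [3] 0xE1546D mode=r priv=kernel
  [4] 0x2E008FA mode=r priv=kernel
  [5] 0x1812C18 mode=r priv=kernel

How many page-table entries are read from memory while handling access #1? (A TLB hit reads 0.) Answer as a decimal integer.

Per-access translation:
#0 VA=0x3008D28 (r,kernel):
  L0: frame=0x2B idx=24 entry=0x2E007 [P=1 RW=1 US=1 PS=0]
  L1: frame=0x2E idx=8 entry=0x30007 [P=1 RW=1 US=1 PS=0]
  → PA=0x30D28  (2 entries read)
#1 VA=0xC0C3B3 (r,kernel):
  L0: frame=0x2B idx=6 entry=0x34007 [P=1 RW=1 US=1 PS=0]
  L1: frame=0x34 idx=12 entry=0x37007 [P=1 RW=1 US=1 PS=0]
  → PA=0x373B3  (2 entries read)
#2 VA=0x3805E05 (r,kernel):
  L0: frame=0x2B idx=28 entry=0x38007 [P=1 RW=1 US=1 PS=0]
  L1: frame=0x38 idx=5 entry=0x3C007 [P=1 RW=1 US=1 PS=0]
  → PA=0x3CE05  (2 entries read)
#3 VA=0xE1546D (r,kernel):
  L0: frame=0x2B idx=7 entry=0x3F007 [P=1 RW=1 US=1 PS=0]
  L1: frame=0x3F idx=21 entry=0x42007 [P=1 RW=1 US=1 PS=0]
  → PA=0x4246D  (2 entries read)
#4 VA=0x2E008FA (r,kernel):
  L0: frame=0x2B idx=23 entry=0x4C000 [P=0 RW=0 US=0 PS=0]
  ⇒ fault: PAGE_NOT_PRESENT  — 1 lookups
#5 VA=0x1812C18 (r,kernel):
  L0: frame=0x2B idx=12 entry=0x46007 [P=1 RW=1 US=1 PS=0]
  L1: frame=0x46 idx=18 entry=0x4A007 [P=1 RW=1 US=1 PS=0]
  → PA=0x4AC18  (2 entries read)

Entries read for #1: 2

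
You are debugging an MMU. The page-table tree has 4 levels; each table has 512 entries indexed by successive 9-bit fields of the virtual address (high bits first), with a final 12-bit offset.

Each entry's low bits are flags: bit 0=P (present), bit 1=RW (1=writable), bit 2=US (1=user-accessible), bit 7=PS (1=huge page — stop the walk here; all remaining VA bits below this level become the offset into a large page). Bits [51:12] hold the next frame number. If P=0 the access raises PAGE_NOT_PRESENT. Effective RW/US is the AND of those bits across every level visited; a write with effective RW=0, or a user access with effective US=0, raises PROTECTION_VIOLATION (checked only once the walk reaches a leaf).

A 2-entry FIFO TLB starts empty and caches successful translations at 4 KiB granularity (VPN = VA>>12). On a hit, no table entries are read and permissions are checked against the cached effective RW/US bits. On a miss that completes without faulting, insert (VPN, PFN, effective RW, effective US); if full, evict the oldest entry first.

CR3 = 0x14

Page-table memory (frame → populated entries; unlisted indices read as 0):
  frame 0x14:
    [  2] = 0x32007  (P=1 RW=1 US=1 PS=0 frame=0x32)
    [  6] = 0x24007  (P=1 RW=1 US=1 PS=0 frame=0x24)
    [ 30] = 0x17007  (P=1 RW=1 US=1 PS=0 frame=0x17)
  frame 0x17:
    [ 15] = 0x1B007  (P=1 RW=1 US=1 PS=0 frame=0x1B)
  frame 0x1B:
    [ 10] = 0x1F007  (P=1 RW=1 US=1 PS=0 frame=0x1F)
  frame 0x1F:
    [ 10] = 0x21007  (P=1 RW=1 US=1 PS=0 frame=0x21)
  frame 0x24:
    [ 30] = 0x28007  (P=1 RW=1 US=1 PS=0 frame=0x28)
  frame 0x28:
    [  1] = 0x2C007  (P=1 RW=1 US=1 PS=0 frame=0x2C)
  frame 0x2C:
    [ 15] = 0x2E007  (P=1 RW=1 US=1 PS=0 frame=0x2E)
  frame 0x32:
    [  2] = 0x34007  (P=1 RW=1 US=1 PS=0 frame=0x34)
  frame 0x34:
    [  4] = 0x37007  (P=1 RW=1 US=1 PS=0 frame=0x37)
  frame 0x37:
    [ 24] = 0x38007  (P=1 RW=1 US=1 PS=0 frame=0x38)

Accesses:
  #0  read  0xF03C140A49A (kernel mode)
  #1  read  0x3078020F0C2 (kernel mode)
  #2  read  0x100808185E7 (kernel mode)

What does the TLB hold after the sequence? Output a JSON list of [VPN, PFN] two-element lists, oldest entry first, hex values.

Walk each access:
#0 VA=0xF03C140A49A (r,kernel):
  lvl0: tbl 0x14, slot 30 ⇒ 0x17007 (P1/RW1/US1/PS0)
  lvl1: tbl 0x17, slot 15 ⇒ 0x1B007 (P1/RW1/US1/PS0)
  lvl2: tbl 0x1B, slot 10 ⇒ 0x1F007 (P1/RW1/US1/PS0)
  lvl3: tbl 0x1F, slot 10 ⇒ 0x21007 (P1/RW1/US1/PS0)
  → PA=0x2149A  (4 entries read)
#1 VA=0x3078020F0C2 (r,kernel):
  lvl0: tbl 0x14, slot 6 ⇒ 0x24007 (P1/RW1/US1/PS0)
  lvl1: tbl 0x24, slot 30 ⇒ 0x28007 (P1/RW1/US1/PS0)
  lvl2: tbl 0x28, slot 1 ⇒ 0x2C007 (P1/RW1/US1/PS0)
  lvl3: tbl 0x2C, slot 15 ⇒ 0x2E007 (P1/RW1/US1/PS0)
  → PA=0x2E0C2  (4 entries read)
#2 VA=0x100808185E7 (r,kernel):
  lvl0: tbl 0x14, slot 2 ⇒ 0x32007 (P1/RW1/US1/PS0)
  lvl1: tbl 0x32, slot 2 ⇒ 0x34007 (P1/RW1/US1/PS0)
  lvl2: tbl 0x34, slot 4 ⇒ 0x37007 (P1/RW1/US1/PS0)
  lvl3: tbl 0x37, slot 24 ⇒ 0x38007 (P1/RW1/US1/PS0)
  → PA=0x385E7  (4 entries read)

TLB: [["0x3078020F", "0x2E"], ["0x10080818", "0x38"]]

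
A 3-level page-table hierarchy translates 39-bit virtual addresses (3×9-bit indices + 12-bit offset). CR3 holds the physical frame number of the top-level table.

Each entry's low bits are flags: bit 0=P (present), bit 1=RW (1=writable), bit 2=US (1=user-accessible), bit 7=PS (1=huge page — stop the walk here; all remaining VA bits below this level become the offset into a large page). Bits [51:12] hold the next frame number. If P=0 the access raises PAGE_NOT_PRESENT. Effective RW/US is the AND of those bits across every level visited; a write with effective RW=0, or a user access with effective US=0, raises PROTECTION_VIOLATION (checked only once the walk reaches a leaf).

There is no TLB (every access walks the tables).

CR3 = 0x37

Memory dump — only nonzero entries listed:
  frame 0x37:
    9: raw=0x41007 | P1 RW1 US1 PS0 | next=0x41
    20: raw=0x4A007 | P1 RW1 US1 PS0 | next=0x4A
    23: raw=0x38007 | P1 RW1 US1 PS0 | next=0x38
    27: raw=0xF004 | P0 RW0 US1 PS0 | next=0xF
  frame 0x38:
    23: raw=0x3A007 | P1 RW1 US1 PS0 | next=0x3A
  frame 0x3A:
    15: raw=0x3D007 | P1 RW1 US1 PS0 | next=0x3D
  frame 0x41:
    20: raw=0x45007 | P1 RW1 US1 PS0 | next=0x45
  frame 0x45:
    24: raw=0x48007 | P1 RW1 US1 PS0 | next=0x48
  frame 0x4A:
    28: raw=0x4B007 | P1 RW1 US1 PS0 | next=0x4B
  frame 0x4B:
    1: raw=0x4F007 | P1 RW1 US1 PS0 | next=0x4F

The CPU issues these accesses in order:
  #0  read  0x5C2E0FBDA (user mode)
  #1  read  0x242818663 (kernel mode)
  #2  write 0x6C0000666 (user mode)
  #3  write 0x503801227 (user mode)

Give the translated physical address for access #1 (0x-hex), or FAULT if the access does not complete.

Per-access translation:
#0 VA=0x5C2E0FBDA (r,user):
  [0] read 0x37 idx=23: raw=0x38007 flags P=1 W=1 U=1 S=0
  [1] read 0x38 idx=23: raw=0x3A007 flags P=1 W=1 U=1 S=0
  [2] read 0x3A idx=15: raw=0x3D007 flags P=1 W=1 U=1 S=0
  ✓ 0x3DBDA  — 3 lookups
#1 VA=0x242818663 (r,kernel):
  [0] read 0x37 idx=9: raw=0x41007 flags P=1 W=1 U=1 S=0
  [1] read 0x41 idx=20: raw=0x45007 flags P=1 W=1 U=1 S=0
  [2] read 0x45 idx=24: raw=0x48007 flags P=1 W=1 U=1 S=0
  ✓ 0x48663  — 3 lookups
#2 VA=0x6C0000666 (w,user):
  [0] read 0x37 idx=27: raw=0xF004 flags P=0 W=0 U=1 S=0
  ⇒ fault: PAGE_NOT_PRESENT  — 1 lookups
#3 VA=0x503801227 (w,user):
  [0] read 0x37 idx=20: raw=0x4A007 flags P=1 W=1 U=1 S=0
  [1] read 0x4A idx=28: raw=0x4B007 flags P=1 W=1 U=1 S=0
  [2] read 0x4B idx=1: raw=0x4F007 flags P=1 W=1 U=1 S=0
  ✓ 0x4F227  — 3 lookups

Access #1 PA: 0x48663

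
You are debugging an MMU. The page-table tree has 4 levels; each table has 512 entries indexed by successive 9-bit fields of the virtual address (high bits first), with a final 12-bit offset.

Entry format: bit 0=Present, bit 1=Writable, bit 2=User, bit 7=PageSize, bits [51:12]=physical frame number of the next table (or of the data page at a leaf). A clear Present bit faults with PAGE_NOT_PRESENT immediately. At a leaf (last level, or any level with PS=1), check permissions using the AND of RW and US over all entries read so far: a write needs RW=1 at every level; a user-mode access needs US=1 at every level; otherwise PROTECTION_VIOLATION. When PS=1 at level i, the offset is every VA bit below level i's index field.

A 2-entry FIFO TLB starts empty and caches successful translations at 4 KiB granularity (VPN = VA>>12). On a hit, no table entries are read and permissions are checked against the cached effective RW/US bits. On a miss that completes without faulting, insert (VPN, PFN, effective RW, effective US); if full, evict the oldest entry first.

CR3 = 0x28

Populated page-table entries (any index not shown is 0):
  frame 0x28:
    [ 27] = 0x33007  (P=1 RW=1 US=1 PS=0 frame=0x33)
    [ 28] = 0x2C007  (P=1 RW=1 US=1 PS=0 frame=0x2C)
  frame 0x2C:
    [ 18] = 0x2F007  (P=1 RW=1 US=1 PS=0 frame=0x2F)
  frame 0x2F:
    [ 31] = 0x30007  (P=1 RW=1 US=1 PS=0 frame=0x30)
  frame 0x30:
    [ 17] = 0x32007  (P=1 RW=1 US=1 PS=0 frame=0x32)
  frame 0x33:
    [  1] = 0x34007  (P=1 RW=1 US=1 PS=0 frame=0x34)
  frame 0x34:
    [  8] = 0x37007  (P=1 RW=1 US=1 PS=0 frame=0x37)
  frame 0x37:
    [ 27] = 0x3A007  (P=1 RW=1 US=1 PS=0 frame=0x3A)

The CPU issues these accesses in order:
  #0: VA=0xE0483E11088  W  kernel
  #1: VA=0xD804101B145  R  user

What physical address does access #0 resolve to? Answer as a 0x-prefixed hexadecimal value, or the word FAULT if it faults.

Trace:
#0 VA=0xE0483E11088 (w,kernel):
  L0 @0x28[28] → 0x2C007  P=1,RW=1,US=1,PS=0
  L1 @0x2C[18] → 0x2F007  P=1,RW=1,US=1,PS=0
  L2 @0x2F[31] → 0x30007  P=1,RW=1,US=1,PS=0
  L3 @0x30[17] → 0x32007  P=1,RW=1,US=1,PS=0
  → PA=0x32088  (4 entries read)
#1 VA=0xD804101B145 (r,user):
  L0 @0x28[27] → 0x33007  P=1,RW=1,US=1,PS=0
  L1 @0x33[1] → 0x34007  P=1,RW=1,US=1,PS=0
  L2 @0x34[8] → 0x37007  P=1,RW=1,US=1,PS=0
  L3 @0x37[27] → 0x3A007  P=1,RW=1,US=1,PS=0
  → PA=0x3A145  (4 entries read)

Access #0 PA: 0x32088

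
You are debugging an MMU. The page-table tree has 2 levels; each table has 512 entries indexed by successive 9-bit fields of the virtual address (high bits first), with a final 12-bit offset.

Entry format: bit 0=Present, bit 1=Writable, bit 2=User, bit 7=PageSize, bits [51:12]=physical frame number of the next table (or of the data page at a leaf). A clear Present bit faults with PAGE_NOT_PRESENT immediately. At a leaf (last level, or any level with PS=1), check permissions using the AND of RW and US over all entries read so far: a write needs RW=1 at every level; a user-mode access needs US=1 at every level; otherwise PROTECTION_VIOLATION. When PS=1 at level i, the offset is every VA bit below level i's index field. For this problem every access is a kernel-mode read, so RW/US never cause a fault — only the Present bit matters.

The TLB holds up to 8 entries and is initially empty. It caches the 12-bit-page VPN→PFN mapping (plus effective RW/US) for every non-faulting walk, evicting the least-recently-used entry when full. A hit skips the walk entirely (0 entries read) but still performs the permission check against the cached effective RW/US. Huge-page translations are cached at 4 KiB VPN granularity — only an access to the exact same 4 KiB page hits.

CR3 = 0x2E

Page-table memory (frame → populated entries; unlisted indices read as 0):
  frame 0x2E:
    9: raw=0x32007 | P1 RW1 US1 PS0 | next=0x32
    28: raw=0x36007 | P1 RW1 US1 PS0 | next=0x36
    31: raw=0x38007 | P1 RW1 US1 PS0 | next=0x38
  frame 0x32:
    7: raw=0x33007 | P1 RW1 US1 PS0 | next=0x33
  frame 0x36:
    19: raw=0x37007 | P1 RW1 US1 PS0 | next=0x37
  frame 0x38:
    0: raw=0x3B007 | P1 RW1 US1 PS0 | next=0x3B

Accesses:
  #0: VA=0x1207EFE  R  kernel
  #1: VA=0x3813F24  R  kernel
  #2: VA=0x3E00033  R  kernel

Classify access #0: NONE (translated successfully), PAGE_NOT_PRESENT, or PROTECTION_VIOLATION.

Per-access translation:
#0 VA=0x1207EFE (r,kernel):
  L0: frame=0x2E idx=9 entry=0x32007 [P=1 RW=1 US=1 PS=0]
  L1: frame=0x32 idx=7 entry=0x33007 [P=1 RW=1 US=1 PS=0]
  ✓ 0x33EFE  — 2 lookups
#1 VA=0x3813F24 (r,kernel):
  L0: frame=0x2E idx=28 entry=0x36007 [P=1 RW=1 US=1 PS=0]
  L1: frame=0x36 idx=19 entry=0x37007 [P=1 RW=1 US=1 PS=0]
  ✓ 0x37F24  — 2 lookups
#2 VA=0x3E00033 (r,kernel):
  L0: frame=0x2E idx=31 entry=0x38007 [P=1 RW=1 US=1 PS=0]
  L1: frame=0x38 idx=0 entry=0x3B007 [P=1 RW=1 US=1 PS=0]
  ✓ 0x3B033  — 2 lookups

Access #0 fault: NONE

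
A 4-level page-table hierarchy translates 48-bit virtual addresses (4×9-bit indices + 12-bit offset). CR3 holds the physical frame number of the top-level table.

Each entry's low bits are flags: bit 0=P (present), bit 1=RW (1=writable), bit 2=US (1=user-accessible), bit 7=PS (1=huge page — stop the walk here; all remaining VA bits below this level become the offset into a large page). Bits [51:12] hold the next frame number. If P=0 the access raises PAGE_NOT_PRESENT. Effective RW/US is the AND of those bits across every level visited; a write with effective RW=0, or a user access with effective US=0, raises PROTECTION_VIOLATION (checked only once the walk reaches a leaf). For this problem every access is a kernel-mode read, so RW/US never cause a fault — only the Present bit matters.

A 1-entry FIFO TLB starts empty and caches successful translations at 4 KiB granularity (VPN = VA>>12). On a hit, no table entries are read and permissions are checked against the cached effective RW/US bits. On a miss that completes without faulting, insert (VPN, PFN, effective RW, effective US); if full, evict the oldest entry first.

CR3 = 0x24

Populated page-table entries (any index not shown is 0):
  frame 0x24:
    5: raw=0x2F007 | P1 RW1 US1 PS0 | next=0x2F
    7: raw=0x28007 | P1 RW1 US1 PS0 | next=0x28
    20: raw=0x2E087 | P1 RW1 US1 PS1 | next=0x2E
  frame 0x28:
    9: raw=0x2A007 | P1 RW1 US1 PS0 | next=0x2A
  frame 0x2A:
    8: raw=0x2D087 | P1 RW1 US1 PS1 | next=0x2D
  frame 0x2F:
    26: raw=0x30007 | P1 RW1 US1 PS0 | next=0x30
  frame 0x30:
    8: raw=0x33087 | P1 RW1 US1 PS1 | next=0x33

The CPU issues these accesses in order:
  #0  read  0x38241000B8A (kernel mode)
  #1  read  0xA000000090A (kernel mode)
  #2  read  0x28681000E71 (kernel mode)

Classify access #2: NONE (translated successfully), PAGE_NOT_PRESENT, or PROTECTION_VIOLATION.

Per-access translation:
#0 VA=0x38241000B8A (r,kernel):
  L0 @0x24[7] → 0x28007  P=1,RW=1,US=1,PS=0
  L1 @0x28[9] → 0x2A007  P=1,RW=1,US=1,PS=0
  L2 @0x2A[8] → 0x2D087  P=1,RW=1,US=1,PS=1
  ✓ 0x2DB8A (huge @L2)  — 3 lookups
#1 VA=0xA000000090A (r,kernel):
  L0 @0x24[20] → 0x2E087  P=1,RW=1,US=1,PS=1
  ✓ 0x2E90A (huge @L0)  — 1 lookups
#2 VA=0x28681000E71 (r,kernel):
  L0 @0x24[5] → 0x2F007  P=1,RW=1,US=1,PS=0
  L1 @0x2F[26] → 0x30007  P=1,RW=1,US=1,PS=0
  L2 @0x30[8] → 0x33087  P=1,RW=1,US=1,PS=1
  ✓ 0x33E71 (huge @L2)  — 3 lookups

Access #2 fault: NONE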